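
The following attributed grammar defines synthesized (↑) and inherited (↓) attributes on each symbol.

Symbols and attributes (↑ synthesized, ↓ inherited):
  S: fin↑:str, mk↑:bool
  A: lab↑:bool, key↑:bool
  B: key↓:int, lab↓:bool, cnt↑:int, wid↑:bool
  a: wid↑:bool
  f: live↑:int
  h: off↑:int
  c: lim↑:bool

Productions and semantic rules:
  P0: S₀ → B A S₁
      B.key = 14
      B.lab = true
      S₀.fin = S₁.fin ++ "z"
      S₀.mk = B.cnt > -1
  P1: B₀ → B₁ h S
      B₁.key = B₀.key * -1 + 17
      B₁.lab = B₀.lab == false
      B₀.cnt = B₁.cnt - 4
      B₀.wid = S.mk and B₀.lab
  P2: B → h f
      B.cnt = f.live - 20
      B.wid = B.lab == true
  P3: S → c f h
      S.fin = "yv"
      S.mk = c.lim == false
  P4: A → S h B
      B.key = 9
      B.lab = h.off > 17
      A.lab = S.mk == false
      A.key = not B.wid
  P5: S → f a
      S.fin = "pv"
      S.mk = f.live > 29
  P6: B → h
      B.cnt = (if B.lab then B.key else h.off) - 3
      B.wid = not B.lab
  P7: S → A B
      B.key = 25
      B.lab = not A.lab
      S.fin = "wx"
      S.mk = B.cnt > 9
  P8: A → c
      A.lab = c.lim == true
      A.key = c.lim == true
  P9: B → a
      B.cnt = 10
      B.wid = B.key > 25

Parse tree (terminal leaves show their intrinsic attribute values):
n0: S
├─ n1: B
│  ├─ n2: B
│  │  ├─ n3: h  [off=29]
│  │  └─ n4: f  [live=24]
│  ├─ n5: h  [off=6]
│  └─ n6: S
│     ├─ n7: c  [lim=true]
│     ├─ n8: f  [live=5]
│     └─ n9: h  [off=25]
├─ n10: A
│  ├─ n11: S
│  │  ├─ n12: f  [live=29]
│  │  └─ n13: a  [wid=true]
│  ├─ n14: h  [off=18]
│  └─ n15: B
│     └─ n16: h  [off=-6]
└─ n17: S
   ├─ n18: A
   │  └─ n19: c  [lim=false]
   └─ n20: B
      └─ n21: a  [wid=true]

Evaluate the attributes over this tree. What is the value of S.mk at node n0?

1. n1.key = 14  [14]
2. n1.lab = true  [true]
3. n2.key = 3  [B₀.key * -1 + 17]
4. n2.lab = false  [B₀.lab == false]
5. n3.off = 29  [terminal]
6. n4.live = 24  [terminal]
7. n2.cnt = 4  [f.live - 20]
8. n2.wid = false  [B.lab == true]
9. n5.off = 6  [terminal]
10. n7.lim = true  [terminal]
11. n8.live = 5  [terminal]
12. n9.off = 25  [terminal]
13. n6.fin = "yv"  ["yv"]
14. n6.mk = false  [c.lim == false]
15. n1.cnt = 0  [B₁.cnt - 4]
16. n1.wid = false  [S.mk and B₀.lab]
17. n12.live = 29  [terminal]
18. n13.wid = true  [terminal]
19. n11.fin = "pv"  ["pv"]
20. n11.mk = false  [f.live > 29]
21. n14.off = 18  [terminal]
22. n15.key = 9  [9]
23. n15.lab = true  [h.off > 17]
24. n16.off = -6  [terminal]
25. n15.cnt = 6  [(if B.lab then B.key else h.off) - 3]
26. n15.wid = false  [not B.lab]
27. n10.lab = true  [S.mk == false]
28. n10.key = true  [not B.wid]
29. n19.lim = false  [terminal]
30. n18.lab = false  [c.lim == true]
31. n18.key = false  [c.lim == true]
32. n20.key = 25  [25]
33. n20.lab = true  [not A.lab]
34. n21.wid = true  [terminal]
35. n20.cnt = 10  [10]
36. n20.wid = false  [B.key > 25]
37. n17.fin = "wx"  ["wx"]
38. n17.mk = true  [B.cnt > 9]
39. n0.fin = "wxz"  [S₁.fin ++ "z"]
40. n0.mk = true  [B.cnt > -1]

true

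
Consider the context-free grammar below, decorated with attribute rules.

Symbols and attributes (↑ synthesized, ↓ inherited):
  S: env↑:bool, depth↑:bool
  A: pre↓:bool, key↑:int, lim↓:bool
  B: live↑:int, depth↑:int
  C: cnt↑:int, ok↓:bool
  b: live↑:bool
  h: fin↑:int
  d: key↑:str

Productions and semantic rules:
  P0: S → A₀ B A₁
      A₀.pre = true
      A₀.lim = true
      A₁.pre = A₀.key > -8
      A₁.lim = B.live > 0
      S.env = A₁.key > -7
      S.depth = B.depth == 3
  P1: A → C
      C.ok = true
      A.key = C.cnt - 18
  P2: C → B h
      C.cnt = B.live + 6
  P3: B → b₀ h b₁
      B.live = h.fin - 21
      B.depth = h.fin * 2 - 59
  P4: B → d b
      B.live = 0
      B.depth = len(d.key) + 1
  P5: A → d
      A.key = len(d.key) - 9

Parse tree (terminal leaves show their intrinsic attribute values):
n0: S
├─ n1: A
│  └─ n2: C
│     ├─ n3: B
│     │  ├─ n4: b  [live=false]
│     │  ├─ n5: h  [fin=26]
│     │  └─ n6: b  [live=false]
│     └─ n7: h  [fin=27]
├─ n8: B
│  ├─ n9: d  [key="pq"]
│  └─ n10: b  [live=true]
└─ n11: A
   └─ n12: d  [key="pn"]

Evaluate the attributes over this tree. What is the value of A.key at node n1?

1. n1.pre = true  [true]
2. n1.lim = true  [true]
3. n2.ok = true  [true]
4. n4.live = false  [terminal]
5. n5.fin = 26  [terminal]
6. n6.live = false  [terminal]
7. n3.live = 5  [h.fin - 21]
8. n3.depth = -7  [h.fin * 2 - 59]
9. n7.fin = 27  [terminal]
10. n2.cnt = 11  [B.live + 6]
11. n1.key = -7  [C.cnt - 18]
12. n9.key = "pq"  [terminal]
13. n10.live = true  [terminal]
14. n8.live = 0  [0]
15. n8.depth = 3  [len(d.key) + 1]
16. n11.pre = true  [A₀.key > -8]
17. n11.lim = false  [B.live > 0]
18. n12.key = "pn"  [terminal]
19. n11.key = -7  [len(d.key) - 9]
20. n0.env = false  [A₁.key > -7]
21. n0.depth = true  [B.depth == 3]

-7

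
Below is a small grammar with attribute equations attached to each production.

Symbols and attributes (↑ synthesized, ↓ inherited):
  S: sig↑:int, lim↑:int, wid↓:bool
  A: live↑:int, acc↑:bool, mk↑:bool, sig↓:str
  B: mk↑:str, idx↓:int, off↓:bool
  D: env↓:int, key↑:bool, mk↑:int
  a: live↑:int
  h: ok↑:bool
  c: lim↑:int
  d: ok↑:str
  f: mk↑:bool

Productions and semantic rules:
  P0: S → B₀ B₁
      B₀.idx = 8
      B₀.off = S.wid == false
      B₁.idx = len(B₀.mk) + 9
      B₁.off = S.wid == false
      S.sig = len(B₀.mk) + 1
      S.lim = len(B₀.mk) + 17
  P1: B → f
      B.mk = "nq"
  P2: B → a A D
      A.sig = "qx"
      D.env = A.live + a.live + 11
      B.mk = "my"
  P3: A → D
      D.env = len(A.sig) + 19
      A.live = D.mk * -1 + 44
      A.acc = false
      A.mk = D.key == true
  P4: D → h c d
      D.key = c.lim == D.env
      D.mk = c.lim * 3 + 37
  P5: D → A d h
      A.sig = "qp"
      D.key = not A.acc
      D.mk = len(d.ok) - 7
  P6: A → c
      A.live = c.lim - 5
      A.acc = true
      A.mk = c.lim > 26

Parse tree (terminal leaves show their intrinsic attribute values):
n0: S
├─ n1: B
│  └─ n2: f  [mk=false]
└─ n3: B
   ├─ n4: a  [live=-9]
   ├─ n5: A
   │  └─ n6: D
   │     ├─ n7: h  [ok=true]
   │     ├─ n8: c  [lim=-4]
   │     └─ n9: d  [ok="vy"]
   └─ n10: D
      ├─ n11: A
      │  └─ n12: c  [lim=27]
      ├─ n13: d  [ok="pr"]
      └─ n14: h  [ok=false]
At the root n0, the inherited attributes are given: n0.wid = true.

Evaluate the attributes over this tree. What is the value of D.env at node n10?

1. n0.wid = true  [given at root]
2. n1.idx = 8  [8]
3. n1.off = false  [S.wid == false]
4. n2.mk = false  [terminal]
5. n1.mk = "nq"  ["nq"]
6. n3.idx = 11  [len(B₀.mk) + 9]
7. n3.off = false  [S.wid == false]
8. n4.live = -9  [terminal]
9. n5.sig = "qx"  ["qx"]
10. n6.env = 21  [len(A.sig) + 19]
11. n7.ok = true  [terminal]
12. n8.lim = -4  [terminal]
13. n9.ok = "vy"  [terminal]
14. n6.key = false  [c.lim == D.env]
15. n6.mk = 25  [c.lim * 3 + 37]
16. n5.live = 19  [D.mk * -1 + 44]
17. n5.acc = false  [false]
18. n5.mk = false  [D.key == true]
19. n10.env = 21  [A.live + a.live + 11]
20. n11.sig = "qp"  ["qp"]
21. n12.lim = 27  [terminal]
22. n11.live = 22  [c.lim - 5]
23. n11.acc = true  [true]
24. n11.mk = true  [c.lim > 26]
25. n13.ok = "pr"  [terminal]
26. n14.ok = false  [terminal]
27. n10.key = false  [not A.acc]
28. n10.mk = -5  [len(d.ok) - 7]
29. n3.mk = "my"  ["my"]
30. n0.sig = 3  [len(B₀.mk) + 1]
31. n0.lim = 19  [len(B₀.mk) + 17]

21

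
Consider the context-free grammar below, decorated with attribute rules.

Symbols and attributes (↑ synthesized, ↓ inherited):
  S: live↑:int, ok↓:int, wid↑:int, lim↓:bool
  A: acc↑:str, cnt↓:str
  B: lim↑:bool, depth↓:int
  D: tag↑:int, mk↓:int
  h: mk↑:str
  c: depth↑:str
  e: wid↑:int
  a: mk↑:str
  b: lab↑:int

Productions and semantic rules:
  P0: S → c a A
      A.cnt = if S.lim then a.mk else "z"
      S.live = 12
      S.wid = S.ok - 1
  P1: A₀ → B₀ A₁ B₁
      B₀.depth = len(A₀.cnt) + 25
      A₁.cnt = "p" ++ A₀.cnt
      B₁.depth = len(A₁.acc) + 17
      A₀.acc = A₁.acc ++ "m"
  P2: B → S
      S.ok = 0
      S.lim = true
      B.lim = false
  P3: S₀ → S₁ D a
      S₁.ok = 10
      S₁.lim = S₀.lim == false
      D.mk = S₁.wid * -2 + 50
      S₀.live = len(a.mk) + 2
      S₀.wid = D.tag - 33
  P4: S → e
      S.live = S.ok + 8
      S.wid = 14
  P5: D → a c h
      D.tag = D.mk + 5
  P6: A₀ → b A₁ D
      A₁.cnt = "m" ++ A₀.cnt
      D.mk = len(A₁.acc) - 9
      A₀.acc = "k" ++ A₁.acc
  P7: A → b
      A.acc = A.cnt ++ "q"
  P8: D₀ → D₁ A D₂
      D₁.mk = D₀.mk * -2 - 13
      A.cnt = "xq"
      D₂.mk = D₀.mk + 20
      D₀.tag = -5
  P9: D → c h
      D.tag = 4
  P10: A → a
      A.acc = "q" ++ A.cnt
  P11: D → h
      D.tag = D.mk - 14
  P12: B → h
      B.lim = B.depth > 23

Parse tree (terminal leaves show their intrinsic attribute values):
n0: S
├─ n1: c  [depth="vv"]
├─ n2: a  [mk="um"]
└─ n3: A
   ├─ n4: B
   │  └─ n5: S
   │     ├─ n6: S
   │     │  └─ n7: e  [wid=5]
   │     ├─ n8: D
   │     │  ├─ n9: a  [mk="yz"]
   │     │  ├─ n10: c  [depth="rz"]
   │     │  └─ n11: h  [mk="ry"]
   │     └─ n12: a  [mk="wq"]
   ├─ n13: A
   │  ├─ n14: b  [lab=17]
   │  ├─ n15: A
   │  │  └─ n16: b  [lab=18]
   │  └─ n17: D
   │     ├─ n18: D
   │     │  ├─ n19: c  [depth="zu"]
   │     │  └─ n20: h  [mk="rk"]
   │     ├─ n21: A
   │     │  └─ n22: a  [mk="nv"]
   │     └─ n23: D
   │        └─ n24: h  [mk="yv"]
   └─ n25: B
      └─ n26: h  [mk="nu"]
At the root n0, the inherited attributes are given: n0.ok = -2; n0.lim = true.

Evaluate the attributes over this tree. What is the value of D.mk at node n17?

-4

1. n0.ok = -2  [given at root]
2. n0.lim = true  [given at root]
3. n1.depth = "vv"  [terminal]
4. n2.mk = "um"  [terminal]
5. n3.cnt = "um"  [if S.lim then a.mk else "z"]
6. n4.depth = 27  [len(A₀.cnt) + 25]
7. n5.ok = 0  [0]
8. n5.lim = true  [true]
9. n6.ok = 10  [10]
10. n6.lim = false  [S₀.lim == false]
11. n7.wid = 5  [terminal]
12. n6.live = 18  [S.ok + 8]
13. n6.wid = 14  [14]
14. n8.mk = 22  [S₁.wid * -2 + 50]
15. n9.mk = "yz"  [terminal]
16. n10.depth = "rz"  [terminal]
17. n11.mk = "ry"  [terminal]
18. n8.tag = 27  [D.mk + 5]
19. n12.mk = "wq"  [terminal]
20. n5.live = 4  [len(a.mk) + 2]
21. n5.wid = -6  [D.tag - 33]
22. n4.lim = false  [false]
23. n13.cnt = "pum"  ["p" ++ A₀.cnt]
24. n14.lab = 17  [terminal]
25. n15.cnt = "mpum"  ["m" ++ A₀.cnt]
26. n16.lab = 18  [terminal]
27. n15.acc = "mpumq"  [A.cnt ++ "q"]
28. n17.mk = -4  [len(A₁.acc) - 9]
29. n18.mk = -5  [D₀.mk * -2 - 13]
30. n19.depth = "zu"  [terminal]
31. n20.mk = "rk"  [terminal]
32. n18.tag = 4  [4]
33. n21.cnt = "xq"  ["xq"]
34. n22.mk = "nv"  [terminal]
35. n21.acc = "qxq"  ["q" ++ A.cnt]
36. n23.mk = 16  [D₀.mk + 20]
37. n24.mk = "yv"  [terminal]
38. n23.tag = 2  [D.mk - 14]
39. n17.tag = -5  [-5]
40. n13.acc = "kmpumq"  ["k" ++ A₁.acc]
41. n25.depth = 23  [len(A₁.acc) + 17]
42. n26.mk = "nu"  [terminal]
43. n25.lim = false  [B.depth > 23]
44. n3.acc = "kmpumqm"  [A₁.acc ++ "m"]
45. n0.live = 12  [12]
46. n0.wid = -3  [S.ok - 1]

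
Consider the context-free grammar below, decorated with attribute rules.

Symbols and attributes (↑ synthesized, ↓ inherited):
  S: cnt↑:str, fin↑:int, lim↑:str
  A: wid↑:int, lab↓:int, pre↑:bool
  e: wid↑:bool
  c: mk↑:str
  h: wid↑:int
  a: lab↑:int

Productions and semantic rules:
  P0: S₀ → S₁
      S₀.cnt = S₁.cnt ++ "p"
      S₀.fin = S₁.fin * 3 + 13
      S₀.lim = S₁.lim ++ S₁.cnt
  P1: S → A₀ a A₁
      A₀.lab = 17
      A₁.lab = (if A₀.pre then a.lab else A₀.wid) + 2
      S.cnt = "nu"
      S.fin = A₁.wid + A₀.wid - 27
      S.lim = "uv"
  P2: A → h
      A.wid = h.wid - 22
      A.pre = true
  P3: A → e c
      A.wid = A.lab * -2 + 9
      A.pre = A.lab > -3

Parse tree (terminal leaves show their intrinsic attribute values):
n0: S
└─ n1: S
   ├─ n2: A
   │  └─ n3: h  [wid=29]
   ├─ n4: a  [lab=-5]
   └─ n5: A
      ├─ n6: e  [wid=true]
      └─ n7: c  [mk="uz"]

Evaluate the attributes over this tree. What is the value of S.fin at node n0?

1. n2.lab = 17  [17]
2. n3.wid = 29  [terminal]
3. n2.wid = 7  [h.wid - 22]
4. n2.pre = true  [true]
5. n4.lab = -5  [terminal]
6. n5.lab = -3  [(if A₀.pre then a.lab else A₀.wid) + 2]
7. n6.wid = true  [terminal]
8. n7.mk = "uz"  [terminal]
9. n5.wid = 15  [A.lab * -2 + 9]
10. n5.pre = false  [A.lab > -3]
11. n1.cnt = "nu"  ["nu"]
12. n1.fin = -5  [A₁.wid + A₀.wid - 27]
13. n1.lim = "uv"  ["uv"]
14. n0.cnt = "nup"  [S₁.cnt ++ "p"]
15. n0.fin = -2  [S₁.fin * 3 + 13]
16. n0.lim = "uvnu"  [S₁.lim ++ S₁.cnt]

-2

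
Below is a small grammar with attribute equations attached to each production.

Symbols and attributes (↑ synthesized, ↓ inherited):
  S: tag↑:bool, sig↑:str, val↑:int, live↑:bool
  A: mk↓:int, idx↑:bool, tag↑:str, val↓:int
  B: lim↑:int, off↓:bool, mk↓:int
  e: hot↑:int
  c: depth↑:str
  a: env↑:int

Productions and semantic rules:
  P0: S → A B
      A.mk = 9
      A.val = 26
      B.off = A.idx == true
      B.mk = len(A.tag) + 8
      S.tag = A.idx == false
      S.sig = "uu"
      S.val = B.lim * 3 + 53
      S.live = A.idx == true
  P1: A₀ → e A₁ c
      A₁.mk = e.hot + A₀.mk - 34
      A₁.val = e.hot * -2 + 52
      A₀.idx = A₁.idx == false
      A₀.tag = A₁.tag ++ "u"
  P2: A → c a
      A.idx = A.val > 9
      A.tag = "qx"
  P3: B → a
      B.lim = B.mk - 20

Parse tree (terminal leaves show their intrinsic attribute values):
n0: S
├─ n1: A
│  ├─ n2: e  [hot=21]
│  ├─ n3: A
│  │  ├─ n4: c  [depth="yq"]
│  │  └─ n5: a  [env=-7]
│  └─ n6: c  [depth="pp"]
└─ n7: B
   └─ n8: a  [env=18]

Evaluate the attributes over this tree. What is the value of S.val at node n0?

26

1. n1.mk = 9  [9]
2. n1.val = 26  [26]
3. n2.hot = 21  [terminal]
4. n3.mk = -4  [e.hot + A₀.mk - 34]
5. n3.val = 10  [e.hot * -2 + 52]
6. n4.depth = "yq"  [terminal]
7. n5.env = -7  [terminal]
8. n3.idx = true  [A.val > 9]
9. n3.tag = "qx"  ["qx"]
10. n6.depth = "pp"  [terminal]
11. n1.idx = false  [A₁.idx == false]
12. n1.tag = "qxu"  [A₁.tag ++ "u"]
13. n7.off = false  [A.idx == true]
14. n7.mk = 11  [len(A.tag) + 8]
15. n8.env = 18  [terminal]
16. n7.lim = -9  [B.mk - 20]
17. n0.tag = true  [A.idx == false]
18. n0.sig = "uu"  ["uu"]
19. n0.val = 26  [B.lim * 3 + 53]
20. n0.live = false  [A.idx == true]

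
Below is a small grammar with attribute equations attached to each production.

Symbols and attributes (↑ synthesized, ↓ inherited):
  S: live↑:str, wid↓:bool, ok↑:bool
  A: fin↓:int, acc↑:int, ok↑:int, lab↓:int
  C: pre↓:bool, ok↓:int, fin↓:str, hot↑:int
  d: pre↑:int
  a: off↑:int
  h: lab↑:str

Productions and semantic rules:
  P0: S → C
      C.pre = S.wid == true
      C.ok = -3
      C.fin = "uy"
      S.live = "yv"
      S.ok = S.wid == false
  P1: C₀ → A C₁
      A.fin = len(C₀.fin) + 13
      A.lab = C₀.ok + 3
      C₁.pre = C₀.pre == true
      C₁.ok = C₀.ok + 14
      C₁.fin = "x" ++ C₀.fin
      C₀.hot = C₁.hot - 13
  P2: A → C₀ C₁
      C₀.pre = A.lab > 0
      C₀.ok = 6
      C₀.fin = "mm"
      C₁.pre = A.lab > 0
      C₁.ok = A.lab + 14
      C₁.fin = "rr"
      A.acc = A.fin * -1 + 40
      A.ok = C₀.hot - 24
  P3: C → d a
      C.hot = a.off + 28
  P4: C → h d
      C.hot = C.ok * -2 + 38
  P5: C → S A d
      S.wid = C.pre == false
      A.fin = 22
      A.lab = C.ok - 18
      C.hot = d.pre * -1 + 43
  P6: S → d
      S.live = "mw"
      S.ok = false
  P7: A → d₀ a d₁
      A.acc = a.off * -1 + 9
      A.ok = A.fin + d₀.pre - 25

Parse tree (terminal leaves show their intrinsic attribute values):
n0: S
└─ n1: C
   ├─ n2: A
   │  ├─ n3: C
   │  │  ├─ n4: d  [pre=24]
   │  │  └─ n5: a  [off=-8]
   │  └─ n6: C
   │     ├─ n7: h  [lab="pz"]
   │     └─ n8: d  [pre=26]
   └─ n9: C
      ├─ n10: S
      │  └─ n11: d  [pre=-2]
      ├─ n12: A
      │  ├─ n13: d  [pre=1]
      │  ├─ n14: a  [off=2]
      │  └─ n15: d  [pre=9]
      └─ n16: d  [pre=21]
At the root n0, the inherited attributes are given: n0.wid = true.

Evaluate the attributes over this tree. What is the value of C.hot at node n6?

1. n0.wid = true  [given at root]
2. n1.pre = true  [S.wid == true]
3. n1.ok = -3  [-3]
4. n1.fin = "uy"  ["uy"]
5. n2.fin = 15  [len(C₀.fin) + 13]
6. n2.lab = 0  [C₀.ok + 3]
7. n3.pre = false  [A.lab > 0]
8. n3.ok = 6  [6]
9. n3.fin = "mm"  ["mm"]
10. n4.pre = 24  [terminal]
11. n5.off = -8  [terminal]
12. n3.hot = 20  [a.off + 28]
13. n6.pre = false  [A.lab > 0]
14. n6.ok = 14  [A.lab + 14]
15. n6.fin = "rr"  ["rr"]
16. n7.lab = "pz"  [terminal]
17. n8.pre = 26  [terminal]
18. n6.hot = 10  [C.ok * -2 + 38]
19. n2.acc = 25  [A.fin * -1 + 40]
20. n2.ok = -4  [C₀.hot - 24]
21. n9.pre = true  [C₀.pre == true]
22. n9.ok = 11  [C₀.ok + 14]
23. n9.fin = "xuy"  ["x" ++ C₀.fin]
24. n10.wid = false  [C.pre == false]
25. n11.pre = -2  [terminal]
26. n10.live = "mw"  ["mw"]
27. n10.ok = false  [false]
28. n12.fin = 22  [22]
29. n12.lab = -7  [C.ok - 18]
30. n13.pre = 1  [terminal]
31. n14.off = 2  [terminal]
32. n15.pre = 9  [terminal]
33. n12.acc = 7  [a.off * -1 + 9]
34. n12.ok = -2  [A.fin + d₀.pre - 25]
35. n16.pre = 21  [terminal]
36. n9.hot = 22  [d.pre * -1 + 43]
37. n1.hot = 9  [C₁.hot - 13]
38. n0.live = "yv"  ["yv"]
39. n0.ok = false  [S.wid == false]

10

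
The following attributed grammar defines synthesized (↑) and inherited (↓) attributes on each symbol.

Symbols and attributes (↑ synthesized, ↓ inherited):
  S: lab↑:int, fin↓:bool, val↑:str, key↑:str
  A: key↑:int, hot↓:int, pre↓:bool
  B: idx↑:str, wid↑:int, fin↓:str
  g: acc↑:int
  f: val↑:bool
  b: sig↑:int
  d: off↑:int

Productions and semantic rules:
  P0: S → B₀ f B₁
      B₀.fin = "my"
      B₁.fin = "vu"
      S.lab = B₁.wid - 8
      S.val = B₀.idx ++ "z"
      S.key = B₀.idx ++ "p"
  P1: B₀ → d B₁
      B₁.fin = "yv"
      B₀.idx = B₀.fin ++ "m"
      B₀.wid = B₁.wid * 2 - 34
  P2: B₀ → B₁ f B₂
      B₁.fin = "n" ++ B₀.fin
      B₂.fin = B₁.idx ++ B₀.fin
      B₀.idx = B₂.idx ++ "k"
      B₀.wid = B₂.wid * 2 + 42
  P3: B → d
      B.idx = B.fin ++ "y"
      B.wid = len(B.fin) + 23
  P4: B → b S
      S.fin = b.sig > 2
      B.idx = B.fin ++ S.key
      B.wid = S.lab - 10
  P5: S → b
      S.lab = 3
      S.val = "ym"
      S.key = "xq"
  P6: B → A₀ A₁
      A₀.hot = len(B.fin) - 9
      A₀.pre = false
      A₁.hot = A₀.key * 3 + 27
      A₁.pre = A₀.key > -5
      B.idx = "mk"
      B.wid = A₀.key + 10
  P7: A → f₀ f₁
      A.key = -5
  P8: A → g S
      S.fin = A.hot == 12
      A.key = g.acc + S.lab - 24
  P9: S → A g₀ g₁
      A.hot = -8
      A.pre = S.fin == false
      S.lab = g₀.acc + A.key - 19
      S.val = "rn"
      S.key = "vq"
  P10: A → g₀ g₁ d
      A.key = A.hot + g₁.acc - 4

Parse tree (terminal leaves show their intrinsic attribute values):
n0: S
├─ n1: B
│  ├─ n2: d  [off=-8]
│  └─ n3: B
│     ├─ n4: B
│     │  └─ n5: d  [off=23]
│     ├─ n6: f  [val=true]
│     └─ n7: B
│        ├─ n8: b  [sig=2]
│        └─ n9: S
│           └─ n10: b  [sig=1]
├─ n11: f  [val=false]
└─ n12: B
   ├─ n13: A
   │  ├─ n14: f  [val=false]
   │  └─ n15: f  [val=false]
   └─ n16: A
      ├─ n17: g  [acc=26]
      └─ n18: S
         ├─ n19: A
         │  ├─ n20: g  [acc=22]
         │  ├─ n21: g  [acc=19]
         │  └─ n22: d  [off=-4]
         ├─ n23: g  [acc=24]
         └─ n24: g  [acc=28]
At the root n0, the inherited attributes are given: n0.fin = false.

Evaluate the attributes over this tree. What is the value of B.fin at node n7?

1. n0.fin = false  [given at root]
2. n1.fin = "my"  ["my"]
3. n2.off = -8  [terminal]
4. n3.fin = "yv"  ["yv"]
5. n4.fin = "nyv"  ["n" ++ B₀.fin]
6. n5.off = 23  [terminal]
7. n4.idx = "nyvy"  [B.fin ++ "y"]
8. n4.wid = 26  [len(B.fin) + 23]
9. n6.val = true  [terminal]
10. n7.fin = "nyvyyv"  [B₁.idx ++ B₀.fin]
11. n8.sig = 2  [terminal]
12. n9.fin = false  [b.sig > 2]
13. n10.sig = 1  [terminal]
14. n9.lab = 3  [3]
15. n9.val = "ym"  ["ym"]
16. n9.key = "xq"  ["xq"]
17. n7.idx = "nyvyyvxq"  [B.fin ++ S.key]
18. n7.wid = -7  [S.lab - 10]
19. n3.idx = "nyvyyvxqk"  [B₂.idx ++ "k"]
20. n3.wid = 28  [B₂.wid * 2 + 42]
21. n1.idx = "mym"  [B₀.fin ++ "m"]
22. n1.wid = 22  [B₁.wid * 2 - 34]
23. n11.val = false  [terminal]
24. n12.fin = "vu"  ["vu"]
25. n13.hot = -7  [len(B.fin) - 9]
26. n13.pre = false  [false]
27. n14.val = false  [terminal]
28. n15.val = false  [terminal]
29. n13.key = -5  [-5]
30. n16.hot = 12  [A₀.key * 3 + 27]
31. n16.pre = false  [A₀.key > -5]
32. n17.acc = 26  [terminal]
33. n18.fin = true  [A.hot == 12]
34. n19.hot = -8  [-8]
35. n19.pre = false  [S.fin == false]
36. n20.acc = 22  [terminal]
37. n21.acc = 19  [terminal]
38. n22.off = -4  [terminal]
39. n19.key = 7  [A.hot + g₁.acc - 4]
40. n23.acc = 24  [terminal]
41. n24.acc = 28  [terminal]
42. n18.lab = 12  [g₀.acc + A.key - 19]
43. n18.val = "rn"  ["rn"]
44. n18.key = "vq"  ["vq"]
45. n16.key = 14  [g.acc + S.lab - 24]
46. n12.idx = "mk"  ["mk"]
47. n12.wid = 5  [A₀.key + 10]
48. n0.lab = -3  [B₁.wid - 8]
49. n0.val = "mymz"  [B₀.idx ++ "z"]
50. n0.key = "mymp"  [B₀.idx ++ "p"]

"nyvyyv"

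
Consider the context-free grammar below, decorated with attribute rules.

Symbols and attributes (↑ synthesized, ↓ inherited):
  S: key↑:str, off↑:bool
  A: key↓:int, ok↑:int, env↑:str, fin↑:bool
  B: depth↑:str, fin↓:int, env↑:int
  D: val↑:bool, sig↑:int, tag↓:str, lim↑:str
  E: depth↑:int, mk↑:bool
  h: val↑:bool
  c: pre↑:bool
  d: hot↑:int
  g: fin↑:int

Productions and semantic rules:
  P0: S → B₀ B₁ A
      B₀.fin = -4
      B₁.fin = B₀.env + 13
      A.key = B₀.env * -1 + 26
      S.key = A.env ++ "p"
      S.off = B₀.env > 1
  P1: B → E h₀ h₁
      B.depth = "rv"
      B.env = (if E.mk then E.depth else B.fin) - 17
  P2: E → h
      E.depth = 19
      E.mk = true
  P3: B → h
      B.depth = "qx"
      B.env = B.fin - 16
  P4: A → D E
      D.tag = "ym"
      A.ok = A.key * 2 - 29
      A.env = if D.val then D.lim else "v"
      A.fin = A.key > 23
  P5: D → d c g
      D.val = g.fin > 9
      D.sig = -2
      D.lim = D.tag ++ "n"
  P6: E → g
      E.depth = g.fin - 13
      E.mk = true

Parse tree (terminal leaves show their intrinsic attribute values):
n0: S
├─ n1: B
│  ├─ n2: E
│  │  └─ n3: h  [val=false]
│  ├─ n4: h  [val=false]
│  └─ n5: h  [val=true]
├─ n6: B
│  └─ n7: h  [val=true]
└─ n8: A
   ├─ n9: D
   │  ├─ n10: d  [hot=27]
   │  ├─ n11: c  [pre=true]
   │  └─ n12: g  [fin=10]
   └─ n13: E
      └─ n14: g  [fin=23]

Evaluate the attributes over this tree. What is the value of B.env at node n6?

-1

1. n1.fin = -4  [-4]
2. n3.val = false  [terminal]
3. n2.depth = 19  [19]
4. n2.mk = true  [true]
5. n4.val = false  [terminal]
6. n5.val = true  [terminal]
7. n1.depth = "rv"  ["rv"]
8. n1.env = 2  [(if E.mk then E.depth else B.fin) - 17]
9. n6.fin = 15  [B₀.env + 13]
10. n7.val = true  [terminal]
11. n6.depth = "qx"  ["qx"]
12. n6.env = -1  [B.fin - 16]
13. n8.key = 24  [B₀.env * -1 + 26]
14. n9.tag = "ym"  ["ym"]
15. n10.hot = 27  [terminal]
16. n11.pre = true  [terminal]
17. n12.fin = 10  [terminal]
18. n9.val = true  [g.fin > 9]
19. n9.sig = -2  [-2]
20. n9.lim = "ymn"  [D.tag ++ "n"]
21. n14.fin = 23  [terminal]
22. n13.depth = 10  [g.fin - 13]
23. n13.mk = true  [true]
24. n8.ok = 19  [A.key * 2 - 29]
25. n8.env = "ymn"  [if D.val then D.lim else "v"]
26. n8.fin = true  [A.key > 23]
27. n0.key = "ymnp"  [A.env ++ "p"]
28. n0.off = true  [B₀.env > 1]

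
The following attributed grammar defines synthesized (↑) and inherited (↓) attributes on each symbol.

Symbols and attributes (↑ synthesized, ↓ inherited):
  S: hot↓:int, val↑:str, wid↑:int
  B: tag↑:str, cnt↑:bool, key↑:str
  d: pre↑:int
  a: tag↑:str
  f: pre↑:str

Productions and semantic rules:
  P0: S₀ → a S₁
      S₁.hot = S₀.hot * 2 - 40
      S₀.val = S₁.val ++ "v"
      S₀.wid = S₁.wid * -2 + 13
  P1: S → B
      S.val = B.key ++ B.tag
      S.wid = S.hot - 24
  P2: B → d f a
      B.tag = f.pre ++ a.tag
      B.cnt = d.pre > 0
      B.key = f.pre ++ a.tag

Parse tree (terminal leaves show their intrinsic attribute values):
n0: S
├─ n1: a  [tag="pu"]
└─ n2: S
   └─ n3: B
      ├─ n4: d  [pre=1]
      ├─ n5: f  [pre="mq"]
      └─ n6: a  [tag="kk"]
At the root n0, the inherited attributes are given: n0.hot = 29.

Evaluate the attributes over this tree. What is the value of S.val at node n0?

1. n0.hot = 29  [given at root]
2. n1.tag = "pu"  [terminal]
3. n2.hot = 18  [S₀.hot * 2 - 40]
4. n4.pre = 1  [terminal]
5. n5.pre = "mq"  [terminal]
6. n6.tag = "kk"  [terminal]
7. n3.tag = "mqkk"  [f.pre ++ a.tag]
8. n3.cnt = true  [d.pre > 0]
9. n3.key = "mqkk"  [f.pre ++ a.tag]
10. n2.val = "mqkkmqkk"  [B.key ++ B.tag]
11. n2.wid = -6  [S.hot - 24]
12. n0.val = "mqkkmqkkv"  [S₁.val ++ "v"]
13. n0.wid = 25  [S₁.wid * -2 + 13]

"mqkkmqkkv"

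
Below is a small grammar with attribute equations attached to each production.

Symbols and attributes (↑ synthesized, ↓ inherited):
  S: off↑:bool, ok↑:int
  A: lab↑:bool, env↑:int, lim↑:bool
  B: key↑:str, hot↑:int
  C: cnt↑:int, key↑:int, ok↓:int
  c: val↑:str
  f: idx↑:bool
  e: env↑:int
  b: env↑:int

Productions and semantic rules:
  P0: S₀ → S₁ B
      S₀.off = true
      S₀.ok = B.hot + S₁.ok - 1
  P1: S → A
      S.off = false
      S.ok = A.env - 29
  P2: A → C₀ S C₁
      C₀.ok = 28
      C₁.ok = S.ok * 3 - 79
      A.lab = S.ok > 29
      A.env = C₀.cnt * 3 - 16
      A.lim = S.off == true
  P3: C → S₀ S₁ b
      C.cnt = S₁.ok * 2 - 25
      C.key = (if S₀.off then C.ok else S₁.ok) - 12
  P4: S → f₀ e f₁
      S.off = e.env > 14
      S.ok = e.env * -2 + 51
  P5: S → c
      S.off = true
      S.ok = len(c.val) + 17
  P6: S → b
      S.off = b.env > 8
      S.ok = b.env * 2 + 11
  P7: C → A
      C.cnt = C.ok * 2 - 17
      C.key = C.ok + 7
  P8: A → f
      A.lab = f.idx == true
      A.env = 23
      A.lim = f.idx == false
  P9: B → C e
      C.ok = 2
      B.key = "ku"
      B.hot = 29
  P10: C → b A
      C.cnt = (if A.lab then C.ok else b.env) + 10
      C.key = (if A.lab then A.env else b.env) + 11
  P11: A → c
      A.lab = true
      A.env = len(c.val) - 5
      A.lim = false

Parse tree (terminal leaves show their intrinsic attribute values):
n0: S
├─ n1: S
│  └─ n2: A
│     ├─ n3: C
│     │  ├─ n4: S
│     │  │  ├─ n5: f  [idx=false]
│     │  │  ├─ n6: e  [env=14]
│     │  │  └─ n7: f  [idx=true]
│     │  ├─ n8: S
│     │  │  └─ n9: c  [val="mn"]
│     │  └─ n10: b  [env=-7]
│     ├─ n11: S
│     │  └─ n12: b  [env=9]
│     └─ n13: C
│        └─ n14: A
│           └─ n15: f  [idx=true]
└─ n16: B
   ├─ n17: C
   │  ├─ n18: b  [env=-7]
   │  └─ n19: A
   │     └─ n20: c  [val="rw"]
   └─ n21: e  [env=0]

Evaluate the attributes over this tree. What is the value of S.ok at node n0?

1. n3.ok = 28  [28]
2. n5.idx = false  [terminal]
3. n6.env = 14  [terminal]
4. n7.idx = true  [terminal]
5. n4.off = false  [e.env > 14]
6. n4.ok = 23  [e.env * -2 + 51]
7. n9.val = "mn"  [terminal]
8. n8.off = true  [true]
9. n8.ok = 19  [len(c.val) + 17]
10. n10.env = -7  [terminal]
11. n3.cnt = 13  [S₁.ok * 2 - 25]
12. n3.key = 7  [(if S₀.off then C.ok else S₁.ok) - 12]
13. n12.env = 9  [terminal]
14. n11.off = true  [b.env > 8]
15. n11.ok = 29  [b.env * 2 + 11]
16. n13.ok = 8  [S.ok * 3 - 79]
17. n15.idx = true  [terminal]
18. n14.lab = true  [f.idx == true]
19. n14.env = 23  [23]
20. n14.lim = false  [f.idx == false]
21. n13.cnt = -1  [C.ok * 2 - 17]
22. n13.key = 15  [C.ok + 7]
23. n2.lab = false  [S.ok > 29]
24. n2.env = 23  [C₀.cnt * 3 - 16]
25. n2.lim = true  [S.off == true]
26. n1.off = false  [false]
27. n1.ok = -6  [A.env - 29]
28. n17.ok = 2  [2]
29. n18.env = -7  [terminal]
30. n20.val = "rw"  [terminal]
31. n19.lab = true  [true]
32. n19.env = -3  [len(c.val) - 5]
33. n19.lim = false  [false]
34. n17.cnt = 12  [(if A.lab then C.ok else b.env) + 10]
35. n17.key = 8  [(if A.lab then A.env else b.env) + 11]
36. n21.env = 0  [terminal]
37. n16.key = "ku"  ["ku"]
38. n16.hot = 29  [29]
39. n0.off = true  [true]
40. n0.ok = 22  [B.hot + S₁.ok - 1]

22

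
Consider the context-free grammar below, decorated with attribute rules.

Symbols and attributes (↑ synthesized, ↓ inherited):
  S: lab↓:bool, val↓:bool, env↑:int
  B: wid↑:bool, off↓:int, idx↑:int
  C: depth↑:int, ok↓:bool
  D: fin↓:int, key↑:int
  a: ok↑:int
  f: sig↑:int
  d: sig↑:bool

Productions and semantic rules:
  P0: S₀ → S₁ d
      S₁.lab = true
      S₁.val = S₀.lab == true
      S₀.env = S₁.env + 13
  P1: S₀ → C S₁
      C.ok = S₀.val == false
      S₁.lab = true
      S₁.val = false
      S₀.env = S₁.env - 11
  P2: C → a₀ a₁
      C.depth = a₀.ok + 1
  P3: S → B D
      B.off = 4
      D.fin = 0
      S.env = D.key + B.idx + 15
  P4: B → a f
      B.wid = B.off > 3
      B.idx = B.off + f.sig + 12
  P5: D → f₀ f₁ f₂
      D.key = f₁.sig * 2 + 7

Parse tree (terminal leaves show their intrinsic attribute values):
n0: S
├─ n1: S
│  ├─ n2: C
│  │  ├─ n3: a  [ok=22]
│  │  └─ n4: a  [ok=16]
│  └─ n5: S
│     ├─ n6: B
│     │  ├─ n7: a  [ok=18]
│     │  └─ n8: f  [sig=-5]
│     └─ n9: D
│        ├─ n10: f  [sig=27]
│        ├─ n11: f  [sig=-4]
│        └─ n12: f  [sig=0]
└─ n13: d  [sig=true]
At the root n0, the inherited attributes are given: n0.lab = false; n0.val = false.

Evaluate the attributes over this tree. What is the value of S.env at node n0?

1. n0.lab = false  [given at root]
2. n0.val = false  [given at root]
3. n1.lab = true  [true]
4. n1.val = false  [S₀.lab == true]
5. n2.ok = true  [S₀.val == false]
6. n3.ok = 22  [terminal]
7. n4.ok = 16  [terminal]
8. n2.depth = 23  [a₀.ok + 1]
9. n5.lab = true  [true]
10. n5.val = false  [false]
11. n6.off = 4  [4]
12. n7.ok = 18  [terminal]
13. n8.sig = -5  [terminal]
14. n6.wid = true  [B.off > 3]
15. n6.idx = 11  [B.off + f.sig + 12]
16. n9.fin = 0  [0]
17. n10.sig = 27  [terminal]
18. n11.sig = -4  [terminal]
19. n12.sig = 0  [terminal]
20. n9.key = -1  [f₁.sig * 2 + 7]
21. n5.env = 25  [D.key + B.idx + 15]
22. n1.env = 14  [S₁.env - 11]
23. n13.sig = true  [terminal]
24. n0.env = 27  [S₁.env + 13]

27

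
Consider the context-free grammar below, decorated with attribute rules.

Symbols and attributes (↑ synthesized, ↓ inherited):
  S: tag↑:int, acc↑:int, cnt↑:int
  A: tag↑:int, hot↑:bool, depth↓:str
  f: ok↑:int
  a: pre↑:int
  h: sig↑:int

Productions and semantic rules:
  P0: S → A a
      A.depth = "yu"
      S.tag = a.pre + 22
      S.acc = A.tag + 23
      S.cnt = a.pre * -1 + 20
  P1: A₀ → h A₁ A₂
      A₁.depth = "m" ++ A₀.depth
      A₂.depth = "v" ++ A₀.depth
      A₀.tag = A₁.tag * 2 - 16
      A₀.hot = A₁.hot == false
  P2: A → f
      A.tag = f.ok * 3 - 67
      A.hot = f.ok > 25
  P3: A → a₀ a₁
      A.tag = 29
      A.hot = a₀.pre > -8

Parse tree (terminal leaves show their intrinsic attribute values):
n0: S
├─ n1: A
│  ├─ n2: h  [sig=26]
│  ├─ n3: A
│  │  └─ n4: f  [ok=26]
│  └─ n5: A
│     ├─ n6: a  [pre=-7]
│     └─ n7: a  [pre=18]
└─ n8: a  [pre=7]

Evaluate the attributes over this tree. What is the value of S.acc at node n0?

29

1. n1.depth = "yu"  ["yu"]
2. n2.sig = 26  [terminal]
3. n3.depth = "myu"  ["m" ++ A₀.depth]
4. n4.ok = 26  [terminal]
5. n3.tag = 11  [f.ok * 3 - 67]
6. n3.hot = true  [f.ok > 25]
7. n5.depth = "vyu"  ["v" ++ A₀.depth]
8. n6.pre = -7  [terminal]
9. n7.pre = 18  [terminal]
10. n5.tag = 29  [29]
11. n5.hot = true  [a₀.pre > -8]
12. n1.tag = 6  [A₁.tag * 2 - 16]
13. n1.hot = false  [A₁.hot == false]
14. n8.pre = 7  [terminal]
15. n0.tag = 29  [a.pre + 22]
16. n0.acc = 29  [A.tag + 23]
17. n0.cnt = 13  [a.pre * -1 + 20]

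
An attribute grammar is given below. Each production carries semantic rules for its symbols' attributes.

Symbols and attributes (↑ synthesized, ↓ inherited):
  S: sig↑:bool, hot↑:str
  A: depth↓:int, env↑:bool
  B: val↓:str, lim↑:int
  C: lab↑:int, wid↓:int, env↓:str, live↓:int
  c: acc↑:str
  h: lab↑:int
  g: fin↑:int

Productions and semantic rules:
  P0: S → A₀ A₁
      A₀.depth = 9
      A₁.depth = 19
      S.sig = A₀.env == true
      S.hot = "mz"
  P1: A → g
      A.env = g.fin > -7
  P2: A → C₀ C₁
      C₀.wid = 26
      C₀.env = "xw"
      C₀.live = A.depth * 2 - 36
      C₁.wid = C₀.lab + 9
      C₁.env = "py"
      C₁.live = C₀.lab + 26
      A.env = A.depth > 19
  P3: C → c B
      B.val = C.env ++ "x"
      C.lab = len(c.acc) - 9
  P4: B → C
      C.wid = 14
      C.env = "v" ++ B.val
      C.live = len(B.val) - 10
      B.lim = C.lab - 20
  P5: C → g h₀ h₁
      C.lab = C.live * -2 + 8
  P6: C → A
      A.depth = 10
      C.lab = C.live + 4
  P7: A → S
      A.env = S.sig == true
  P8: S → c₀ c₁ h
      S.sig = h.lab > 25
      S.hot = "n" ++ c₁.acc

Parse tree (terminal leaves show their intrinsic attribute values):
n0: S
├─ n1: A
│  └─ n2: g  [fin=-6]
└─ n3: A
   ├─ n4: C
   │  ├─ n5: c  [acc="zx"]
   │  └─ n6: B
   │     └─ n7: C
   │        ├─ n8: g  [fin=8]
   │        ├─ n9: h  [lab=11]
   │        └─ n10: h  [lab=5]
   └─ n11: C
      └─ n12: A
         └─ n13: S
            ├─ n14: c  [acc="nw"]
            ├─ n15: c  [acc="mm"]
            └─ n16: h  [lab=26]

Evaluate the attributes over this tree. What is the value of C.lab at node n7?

22

1. n1.depth = 9  [9]
2. n2.fin = -6  [terminal]
3. n1.env = true  [g.fin > -7]
4. n3.depth = 19  [19]
5. n4.wid = 26  [26]
6. n4.env = "xw"  ["xw"]
7. n4.live = 2  [A.depth * 2 - 36]
8. n5.acc = "zx"  [terminal]
9. n6.val = "xwx"  [C.env ++ "x"]
10. n7.wid = 14  [14]
11. n7.env = "vxwx"  ["v" ++ B.val]
12. n7.live = -7  [len(B.val) - 10]
13. n8.fin = 8  [terminal]
14. n9.lab = 11  [terminal]
15. n10.lab = 5  [terminal]
16. n7.lab = 22  [C.live * -2 + 8]
17. n6.lim = 2  [C.lab - 20]
18. n4.lab = -7  [len(c.acc) - 9]
19. n11.wid = 2  [C₀.lab + 9]
20. n11.env = "py"  ["py"]
21. n11.live = 19  [C₀.lab + 26]
22. n12.depth = 10  [10]
23. n14.acc = "nw"  [terminal]
24. n15.acc = "mm"  [terminal]
25. n16.lab = 26  [terminal]
26. n13.sig = true  [h.lab > 25]
27. n13.hot = "nmm"  ["n" ++ c₁.acc]
28. n12.env = true  [S.sig == true]
29. n11.lab = 23  [C.live + 4]
30. n3.env = false  [A.depth > 19]
31. n0.sig = true  [A₀.env == true]
32. n0.hot = "mz"  ["mz"]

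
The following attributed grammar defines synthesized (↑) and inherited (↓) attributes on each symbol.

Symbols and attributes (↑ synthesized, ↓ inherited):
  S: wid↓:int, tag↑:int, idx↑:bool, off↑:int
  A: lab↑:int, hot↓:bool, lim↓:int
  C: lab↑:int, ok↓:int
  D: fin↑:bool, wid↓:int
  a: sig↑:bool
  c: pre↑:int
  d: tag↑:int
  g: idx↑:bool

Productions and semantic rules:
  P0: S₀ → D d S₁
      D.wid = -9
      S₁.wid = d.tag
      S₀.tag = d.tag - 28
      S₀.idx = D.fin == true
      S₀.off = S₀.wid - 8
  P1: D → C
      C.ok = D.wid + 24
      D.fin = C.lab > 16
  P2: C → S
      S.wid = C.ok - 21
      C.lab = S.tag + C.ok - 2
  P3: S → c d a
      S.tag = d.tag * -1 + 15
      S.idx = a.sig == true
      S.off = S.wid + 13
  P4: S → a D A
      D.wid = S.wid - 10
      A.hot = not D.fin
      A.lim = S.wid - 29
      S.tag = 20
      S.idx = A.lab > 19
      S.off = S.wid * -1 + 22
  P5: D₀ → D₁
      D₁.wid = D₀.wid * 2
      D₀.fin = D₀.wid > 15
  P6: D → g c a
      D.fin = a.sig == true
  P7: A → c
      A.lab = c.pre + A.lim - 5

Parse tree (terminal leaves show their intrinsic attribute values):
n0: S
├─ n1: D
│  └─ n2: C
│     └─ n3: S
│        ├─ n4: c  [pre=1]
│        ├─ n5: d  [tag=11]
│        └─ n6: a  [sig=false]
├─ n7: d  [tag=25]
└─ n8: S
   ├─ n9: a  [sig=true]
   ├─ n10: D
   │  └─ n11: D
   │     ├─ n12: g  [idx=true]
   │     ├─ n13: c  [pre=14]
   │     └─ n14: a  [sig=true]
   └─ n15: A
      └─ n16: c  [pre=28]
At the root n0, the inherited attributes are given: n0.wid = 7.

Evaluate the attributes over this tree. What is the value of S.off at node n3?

7

1. n0.wid = 7  [given at root]
2. n1.wid = -9  [-9]
3. n2.ok = 15  [D.wid + 24]
4. n3.wid = -6  [C.ok - 21]
5. n4.pre = 1  [terminal]
6. n5.tag = 11  [terminal]
7. n6.sig = false  [terminal]
8. n3.tag = 4  [d.tag * -1 + 15]
9. n3.idx = false  [a.sig == true]
10. n3.off = 7  [S.wid + 13]
11. n2.lab = 17  [S.tag + C.ok - 2]
12. n1.fin = true  [C.lab > 16]
13. n7.tag = 25  [terminal]
14. n8.wid = 25  [d.tag]
15. n9.sig = true  [terminal]
16. n10.wid = 15  [S.wid - 10]
17. n11.wid = 30  [D₀.wid * 2]
18. n12.idx = true  [terminal]
19. n13.pre = 14  [terminal]
20. n14.sig = true  [terminal]
21. n11.fin = true  [a.sig == true]
22. n10.fin = false  [D₀.wid > 15]
23. n15.hot = true  [not D.fin]
24. n15.lim = -4  [S.wid - 29]
25. n16.pre = 28  [terminal]
26. n15.lab = 19  [c.pre + A.lim - 5]
27. n8.tag = 20  [20]
28. n8.idx = false  [A.lab > 19]
29. n8.off = -3  [S.wid * -1 + 22]
30. n0.tag = -3  [d.tag - 28]
31. n0.idx = true  [D.fin == true]
32. n0.off = -1  [S₀.wid - 8]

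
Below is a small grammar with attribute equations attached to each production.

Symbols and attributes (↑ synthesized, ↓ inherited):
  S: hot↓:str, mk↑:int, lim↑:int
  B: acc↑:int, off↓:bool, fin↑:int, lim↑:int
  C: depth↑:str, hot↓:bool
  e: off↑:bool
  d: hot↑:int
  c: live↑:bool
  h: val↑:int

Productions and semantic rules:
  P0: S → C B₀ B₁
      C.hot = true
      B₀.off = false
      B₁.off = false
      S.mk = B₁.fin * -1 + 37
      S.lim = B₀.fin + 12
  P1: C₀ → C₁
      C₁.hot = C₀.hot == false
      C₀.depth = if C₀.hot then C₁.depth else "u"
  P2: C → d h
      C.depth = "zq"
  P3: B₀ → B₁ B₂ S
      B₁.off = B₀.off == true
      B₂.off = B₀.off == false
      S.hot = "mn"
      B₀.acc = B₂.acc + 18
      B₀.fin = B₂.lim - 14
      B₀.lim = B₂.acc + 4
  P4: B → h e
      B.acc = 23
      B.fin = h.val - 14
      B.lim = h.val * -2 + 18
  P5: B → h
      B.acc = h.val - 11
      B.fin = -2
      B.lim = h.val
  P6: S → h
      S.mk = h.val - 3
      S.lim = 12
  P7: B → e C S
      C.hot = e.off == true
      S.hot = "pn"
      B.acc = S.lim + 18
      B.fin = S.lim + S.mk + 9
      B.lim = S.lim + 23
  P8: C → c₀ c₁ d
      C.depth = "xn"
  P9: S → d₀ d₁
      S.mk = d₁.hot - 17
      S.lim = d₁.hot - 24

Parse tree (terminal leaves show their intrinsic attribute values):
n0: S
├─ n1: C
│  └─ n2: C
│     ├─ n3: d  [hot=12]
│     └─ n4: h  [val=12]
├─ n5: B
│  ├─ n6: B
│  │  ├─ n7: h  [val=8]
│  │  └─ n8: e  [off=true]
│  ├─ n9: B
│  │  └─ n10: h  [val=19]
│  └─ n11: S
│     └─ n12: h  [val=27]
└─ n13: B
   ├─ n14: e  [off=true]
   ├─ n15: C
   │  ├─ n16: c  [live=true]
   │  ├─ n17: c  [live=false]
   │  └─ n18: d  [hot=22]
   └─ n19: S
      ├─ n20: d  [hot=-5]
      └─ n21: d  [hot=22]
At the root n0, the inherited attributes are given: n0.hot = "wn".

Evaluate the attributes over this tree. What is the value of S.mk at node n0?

1. n0.hot = "wn"  [given at root]
2. n1.hot = true  [true]
3. n2.hot = false  [C₀.hot == false]
4. n3.hot = 12  [terminal]
5. n4.val = 12  [terminal]
6. n2.depth = "zq"  ["zq"]
7. n1.depth = "zq"  [if C₀.hot then C₁.depth else "u"]
8. n5.off = false  [false]
9. n6.off = false  [B₀.off == true]
10. n7.val = 8  [terminal]
11. n8.off = true  [terminal]
12. n6.acc = 23  [23]
13. n6.fin = -6  [h.val - 14]
14. n6.lim = 2  [h.val * -2 + 18]
15. n9.off = true  [B₀.off == false]
16. n10.val = 19  [terminal]
17. n9.acc = 8  [h.val - 11]
18. n9.fin = -2  [-2]
19. n9.lim = 19  [h.val]
20. n11.hot = "mn"  ["mn"]
21. n12.val = 27  [terminal]
22. n11.mk = 24  [h.val - 3]
23. n11.lim = 12  [12]
24. n5.acc = 26  [B₂.acc + 18]
25. n5.fin = 5  [B₂.lim - 14]
26. n5.lim = 12  [B₂.acc + 4]
27. n13.off = false  [false]
28. n14.off = true  [terminal]
29. n15.hot = true  [e.off == true]
30. n16.live = true  [terminal]
31. n17.live = false  [terminal]
32. n18.hot = 22  [terminal]
33. n15.depth = "xn"  ["xn"]
34. n19.hot = "pn"  ["pn"]
35. n20.hot = -5  [terminal]
36. n21.hot = 22  [terminal]
37. n19.mk = 5  [d₁.hot - 17]
38. n19.lim = -2  [d₁.hot - 24]
39. n13.acc = 16  [S.lim + 18]
40. n13.fin = 12  [S.lim + S.mk + 9]
41. n13.lim = 21  [S.lim + 23]
42. n0.mk = 25  [B₁.fin * -1 + 37]
43. n0.lim = 17  [B₀.fin + 12]

25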